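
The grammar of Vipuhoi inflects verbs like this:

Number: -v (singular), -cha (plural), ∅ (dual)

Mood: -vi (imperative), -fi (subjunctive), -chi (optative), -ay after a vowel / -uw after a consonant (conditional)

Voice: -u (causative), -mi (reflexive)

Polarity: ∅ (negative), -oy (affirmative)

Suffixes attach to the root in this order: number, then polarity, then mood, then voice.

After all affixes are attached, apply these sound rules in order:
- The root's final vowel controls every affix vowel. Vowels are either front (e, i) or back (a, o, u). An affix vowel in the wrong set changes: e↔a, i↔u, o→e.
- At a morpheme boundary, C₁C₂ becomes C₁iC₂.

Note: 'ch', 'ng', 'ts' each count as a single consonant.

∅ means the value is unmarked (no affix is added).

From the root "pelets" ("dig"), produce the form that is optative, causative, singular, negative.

peletsivichii

Attach number singular -v → peletsv.
polarity = negative: zero marking, form stays peletsv.
Attach mood optative -chi → peletsvchi.
Attach voice causative -u → peletsvchiu.
Apply vowel harmony: peletsvchiu → peletsvchii.
Apply epenthesis: peletsvchii → peletsivichii.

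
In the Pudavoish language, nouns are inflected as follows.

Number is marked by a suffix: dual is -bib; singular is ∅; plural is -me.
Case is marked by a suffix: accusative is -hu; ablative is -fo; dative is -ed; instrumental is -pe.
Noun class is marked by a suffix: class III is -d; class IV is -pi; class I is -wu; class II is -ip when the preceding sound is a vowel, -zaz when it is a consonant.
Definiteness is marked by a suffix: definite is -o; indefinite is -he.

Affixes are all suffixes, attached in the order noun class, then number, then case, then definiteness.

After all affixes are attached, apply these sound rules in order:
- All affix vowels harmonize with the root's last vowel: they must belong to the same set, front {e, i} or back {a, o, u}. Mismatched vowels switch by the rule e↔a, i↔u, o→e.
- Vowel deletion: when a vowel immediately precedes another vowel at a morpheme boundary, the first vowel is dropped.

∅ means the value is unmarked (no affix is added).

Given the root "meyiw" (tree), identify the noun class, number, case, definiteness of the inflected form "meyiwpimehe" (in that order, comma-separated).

Segment: meyiw-pi-me-hu-o.
noun class: -pi → class IV.
number: -me → plural.
case: -hu → accusative.
definiteness: -o → definite.

class IV, plural, accusative, definite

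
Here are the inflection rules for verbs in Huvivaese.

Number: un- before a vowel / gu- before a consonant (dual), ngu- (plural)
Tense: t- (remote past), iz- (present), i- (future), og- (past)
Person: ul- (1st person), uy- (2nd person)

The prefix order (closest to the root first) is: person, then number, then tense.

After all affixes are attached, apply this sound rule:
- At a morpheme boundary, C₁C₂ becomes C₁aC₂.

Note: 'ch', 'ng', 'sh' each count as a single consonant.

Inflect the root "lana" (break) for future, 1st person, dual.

Attach person 1st person ul- → ullana.
Attach number dual un- (before vowel 'u') → unullana.
Attach tense future i- → iunullana.
Apply epenthesis: iunullana → iunulalana.

iunulalana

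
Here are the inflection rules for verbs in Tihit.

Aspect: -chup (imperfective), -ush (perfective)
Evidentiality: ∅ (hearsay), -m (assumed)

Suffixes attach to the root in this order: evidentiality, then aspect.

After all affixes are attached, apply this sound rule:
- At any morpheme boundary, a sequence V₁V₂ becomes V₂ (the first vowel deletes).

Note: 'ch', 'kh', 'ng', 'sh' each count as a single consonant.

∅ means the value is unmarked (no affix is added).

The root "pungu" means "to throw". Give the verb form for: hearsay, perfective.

evidentiality = hearsay: zero marking, form stays pungu.
Attach aspect perfective -ush → punguush.
Apply vowel deletion: punguush → pungush.

pungush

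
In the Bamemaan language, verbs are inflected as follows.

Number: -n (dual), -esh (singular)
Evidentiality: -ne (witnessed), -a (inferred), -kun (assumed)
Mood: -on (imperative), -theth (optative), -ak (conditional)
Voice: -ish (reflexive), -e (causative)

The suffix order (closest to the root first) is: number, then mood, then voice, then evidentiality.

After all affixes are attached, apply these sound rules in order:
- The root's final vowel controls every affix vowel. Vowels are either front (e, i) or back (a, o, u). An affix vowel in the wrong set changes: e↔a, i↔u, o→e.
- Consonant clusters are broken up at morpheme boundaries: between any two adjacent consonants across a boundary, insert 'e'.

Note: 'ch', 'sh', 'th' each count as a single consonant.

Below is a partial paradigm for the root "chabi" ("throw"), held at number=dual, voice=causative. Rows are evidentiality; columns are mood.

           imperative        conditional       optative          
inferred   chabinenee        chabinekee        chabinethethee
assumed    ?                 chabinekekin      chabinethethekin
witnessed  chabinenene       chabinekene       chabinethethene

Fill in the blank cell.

Attach number dual -n → chabin.
Attach mood imperative -on → chabinon.
Attach voice causative -e → chabinone.
Attach evidentiality assumed -kun → chabinonekun.
Apply vowel harmony: chabinonekun → chabinenekin.
Epenthesis: no change.

chabinenekin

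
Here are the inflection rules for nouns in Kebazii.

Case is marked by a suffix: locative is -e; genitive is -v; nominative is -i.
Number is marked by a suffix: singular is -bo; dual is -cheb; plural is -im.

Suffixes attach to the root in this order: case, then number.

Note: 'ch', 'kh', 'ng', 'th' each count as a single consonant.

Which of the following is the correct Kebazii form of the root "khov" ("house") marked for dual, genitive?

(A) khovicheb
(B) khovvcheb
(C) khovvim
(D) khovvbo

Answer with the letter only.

B

Attach case genitive -v → khovv.
Attach number dual -cheb → khovvcheb.
So the correct form is khovvcheb, option (B).
(C) khovvim is wrong: it uses plural instead of dual for number.
(A) khovicheb is wrong: it uses nominative instead of genitive for case.
(D) khovvbo is wrong: it uses singular instead of dual for number.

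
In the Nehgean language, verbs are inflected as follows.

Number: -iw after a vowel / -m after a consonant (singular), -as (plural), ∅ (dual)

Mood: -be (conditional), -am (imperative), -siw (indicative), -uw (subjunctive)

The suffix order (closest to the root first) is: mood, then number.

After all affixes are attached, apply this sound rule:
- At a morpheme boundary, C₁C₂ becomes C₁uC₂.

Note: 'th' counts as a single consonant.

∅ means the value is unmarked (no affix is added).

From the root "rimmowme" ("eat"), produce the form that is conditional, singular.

rimmowmebeiw

Attach mood conditional -be → rimmowmebe.
Attach number singular -iw (after vowel 'e') → rimmowmebeiw.
Epenthesis: no change.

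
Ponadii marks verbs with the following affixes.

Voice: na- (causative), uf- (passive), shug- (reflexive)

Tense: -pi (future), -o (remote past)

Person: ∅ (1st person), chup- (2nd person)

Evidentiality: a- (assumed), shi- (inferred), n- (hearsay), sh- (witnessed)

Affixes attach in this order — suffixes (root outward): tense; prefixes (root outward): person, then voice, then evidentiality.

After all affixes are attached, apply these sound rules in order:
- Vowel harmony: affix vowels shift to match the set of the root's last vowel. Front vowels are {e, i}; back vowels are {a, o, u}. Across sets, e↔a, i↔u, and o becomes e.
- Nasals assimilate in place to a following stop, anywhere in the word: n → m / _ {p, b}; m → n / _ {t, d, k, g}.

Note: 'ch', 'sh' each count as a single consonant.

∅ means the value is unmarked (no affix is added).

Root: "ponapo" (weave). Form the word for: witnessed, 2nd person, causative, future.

shnachupponapopu

Attach tense future -pi → ponapopi.
Attach person 2nd person chup- → chupponapopi.
Attach voice causative na- → nachupponapopi.
Attach evidentiality witnessed sh- → shnachupponapopi.
Apply vowel harmony: shnachupponapopi → shnachupponapopu.
Nasal assimilation: no change.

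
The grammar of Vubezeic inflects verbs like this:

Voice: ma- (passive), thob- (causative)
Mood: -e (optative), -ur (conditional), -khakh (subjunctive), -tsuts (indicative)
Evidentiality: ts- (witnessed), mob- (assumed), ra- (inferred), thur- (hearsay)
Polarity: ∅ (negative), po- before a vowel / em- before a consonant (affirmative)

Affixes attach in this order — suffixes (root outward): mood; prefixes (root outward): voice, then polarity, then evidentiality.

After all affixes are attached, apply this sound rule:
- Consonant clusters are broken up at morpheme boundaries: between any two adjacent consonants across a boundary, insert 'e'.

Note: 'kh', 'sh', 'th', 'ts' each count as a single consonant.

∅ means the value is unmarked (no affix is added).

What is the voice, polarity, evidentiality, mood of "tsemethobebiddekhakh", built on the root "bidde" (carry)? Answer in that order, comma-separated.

causative, affirmative, witnessed, subjunctive

Segment: ts-em-thob-bidde-khakh.
voice: thob- → causative.
polarity: po/em- → affirmative.
evidentiality: ts- → witnessed.
mood: -khakh → subjunctive.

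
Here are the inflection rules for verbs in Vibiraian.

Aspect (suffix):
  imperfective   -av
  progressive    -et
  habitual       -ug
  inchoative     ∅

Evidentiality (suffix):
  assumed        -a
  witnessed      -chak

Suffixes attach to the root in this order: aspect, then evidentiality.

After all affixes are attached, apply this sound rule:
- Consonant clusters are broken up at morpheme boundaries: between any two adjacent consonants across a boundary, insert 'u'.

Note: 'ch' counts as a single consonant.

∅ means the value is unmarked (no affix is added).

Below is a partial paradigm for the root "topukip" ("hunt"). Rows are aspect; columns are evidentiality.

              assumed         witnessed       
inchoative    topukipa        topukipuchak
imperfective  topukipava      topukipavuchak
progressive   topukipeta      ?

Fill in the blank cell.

topukipetuchak

Attach aspect progressive -et → topukipet.
Attach evidentiality witnessed -chak → topukipetchak.
Apply epenthesis: topukipetchak → topukipetuchak.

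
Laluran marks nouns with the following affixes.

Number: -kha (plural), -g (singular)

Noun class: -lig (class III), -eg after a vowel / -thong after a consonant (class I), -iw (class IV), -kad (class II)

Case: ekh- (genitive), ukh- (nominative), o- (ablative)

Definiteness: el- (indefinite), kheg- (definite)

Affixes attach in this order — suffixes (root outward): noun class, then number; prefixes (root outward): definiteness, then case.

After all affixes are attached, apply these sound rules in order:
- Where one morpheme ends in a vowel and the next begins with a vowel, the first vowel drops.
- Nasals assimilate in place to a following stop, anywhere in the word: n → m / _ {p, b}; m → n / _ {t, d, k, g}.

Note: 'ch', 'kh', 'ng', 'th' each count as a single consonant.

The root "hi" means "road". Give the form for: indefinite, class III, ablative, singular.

elhiligg

Attach definiteness indefinite el- → elhi.
Attach case ablative o- → oelhi.
Attach noun class class III -lig → oelhilig.
Attach number singular -g → oelhiligg.
Apply vowel deletion: oelhiligg → elhiligg.
Nasal assimilation: no change.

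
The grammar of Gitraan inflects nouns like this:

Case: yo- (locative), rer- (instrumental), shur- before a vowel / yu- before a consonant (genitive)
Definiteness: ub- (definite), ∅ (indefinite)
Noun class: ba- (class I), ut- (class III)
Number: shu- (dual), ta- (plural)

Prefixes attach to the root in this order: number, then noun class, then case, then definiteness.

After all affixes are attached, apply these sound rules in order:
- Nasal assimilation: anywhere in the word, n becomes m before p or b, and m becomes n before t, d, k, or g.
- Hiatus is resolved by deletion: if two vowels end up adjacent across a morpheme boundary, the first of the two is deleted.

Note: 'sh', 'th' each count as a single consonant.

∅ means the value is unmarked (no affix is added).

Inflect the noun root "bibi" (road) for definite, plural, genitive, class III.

ubshuruttabibi

Attach number plural ta- → tabibi.
Attach noun class class III ut- → uttabibi.
Attach case genitive shur- (before vowel 'u') → shuruttabibi.
Attach definiteness definite ub- → ubshuruttabibi.
Nasal assimilation: no change.
Vowel deletion: no change.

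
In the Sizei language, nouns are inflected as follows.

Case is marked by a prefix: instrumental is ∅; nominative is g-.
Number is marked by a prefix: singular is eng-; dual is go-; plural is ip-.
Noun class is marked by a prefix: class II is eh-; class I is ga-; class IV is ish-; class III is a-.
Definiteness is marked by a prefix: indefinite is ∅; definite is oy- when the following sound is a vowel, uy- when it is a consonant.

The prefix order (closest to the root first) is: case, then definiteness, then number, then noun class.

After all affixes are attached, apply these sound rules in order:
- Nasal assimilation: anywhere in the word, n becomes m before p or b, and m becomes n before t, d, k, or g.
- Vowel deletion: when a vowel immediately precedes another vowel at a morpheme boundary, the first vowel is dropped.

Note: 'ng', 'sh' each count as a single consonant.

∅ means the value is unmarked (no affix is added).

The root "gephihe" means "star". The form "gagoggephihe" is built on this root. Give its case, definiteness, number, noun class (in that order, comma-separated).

Segment: ga-go-g-gephihe.
case: g- → nominative.
definiteness: ∅ → indefinite.
number: go- → dual.
noun class: ga- → class I.

nominative, indefinite, dual, class I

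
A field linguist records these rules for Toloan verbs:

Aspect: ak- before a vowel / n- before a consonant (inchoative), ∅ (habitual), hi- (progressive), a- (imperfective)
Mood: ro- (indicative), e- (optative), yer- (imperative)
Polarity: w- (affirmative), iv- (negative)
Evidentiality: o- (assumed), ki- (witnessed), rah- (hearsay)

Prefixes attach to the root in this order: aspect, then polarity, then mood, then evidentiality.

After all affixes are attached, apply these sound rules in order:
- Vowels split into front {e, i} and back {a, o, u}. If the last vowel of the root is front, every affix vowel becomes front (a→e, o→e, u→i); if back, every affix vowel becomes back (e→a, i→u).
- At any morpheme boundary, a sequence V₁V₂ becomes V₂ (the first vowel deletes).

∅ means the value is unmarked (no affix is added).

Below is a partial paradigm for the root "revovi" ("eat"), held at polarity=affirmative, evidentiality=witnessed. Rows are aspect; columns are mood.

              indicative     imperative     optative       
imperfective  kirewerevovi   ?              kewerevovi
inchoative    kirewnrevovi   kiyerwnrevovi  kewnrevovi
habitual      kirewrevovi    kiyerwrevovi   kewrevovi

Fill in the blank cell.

kiyerwerevovi

Attach aspect imperfective a- → arevovi.
Attach polarity affirmative w- → warevovi.
Attach mood imperative yer- → yerwarevovi.
Attach evidentiality witnessed ki- → kiyerwarevovi.
Apply vowel harmony: kiyerwarevovi → kiyerwerevovi.
Vowel deletion: no change.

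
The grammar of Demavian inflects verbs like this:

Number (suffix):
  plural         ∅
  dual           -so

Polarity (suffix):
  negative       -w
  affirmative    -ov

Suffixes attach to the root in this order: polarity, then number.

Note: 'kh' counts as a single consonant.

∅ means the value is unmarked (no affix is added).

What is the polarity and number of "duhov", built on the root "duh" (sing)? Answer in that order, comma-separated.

affirmative, plural

Segment: duh-ov.
polarity: -ov → affirmative.
number: ∅ → plural.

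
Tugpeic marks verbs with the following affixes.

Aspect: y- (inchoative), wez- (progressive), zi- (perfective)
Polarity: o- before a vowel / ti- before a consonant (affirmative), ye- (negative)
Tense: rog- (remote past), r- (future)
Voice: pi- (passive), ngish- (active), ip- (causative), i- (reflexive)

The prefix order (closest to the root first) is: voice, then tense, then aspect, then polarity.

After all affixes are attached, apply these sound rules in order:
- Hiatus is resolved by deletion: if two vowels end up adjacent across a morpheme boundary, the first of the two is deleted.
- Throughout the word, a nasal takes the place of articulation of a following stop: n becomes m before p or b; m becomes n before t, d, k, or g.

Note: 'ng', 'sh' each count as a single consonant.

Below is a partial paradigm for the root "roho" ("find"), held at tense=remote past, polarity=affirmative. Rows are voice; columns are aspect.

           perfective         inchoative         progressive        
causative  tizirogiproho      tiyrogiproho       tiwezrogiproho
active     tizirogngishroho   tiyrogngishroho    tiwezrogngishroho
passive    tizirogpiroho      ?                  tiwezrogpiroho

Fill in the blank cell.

Attach voice passive pi- → piroho.
Attach tense remote past rog- → rogpiroho.
Attach aspect inchoative y- → yrogpiroho.
Attach polarity affirmative ti- (before consonant 'y') → tiyrogpiroho.
Vowel deletion: no change.
Nasal assimilation: no change.

tiyrogpiroho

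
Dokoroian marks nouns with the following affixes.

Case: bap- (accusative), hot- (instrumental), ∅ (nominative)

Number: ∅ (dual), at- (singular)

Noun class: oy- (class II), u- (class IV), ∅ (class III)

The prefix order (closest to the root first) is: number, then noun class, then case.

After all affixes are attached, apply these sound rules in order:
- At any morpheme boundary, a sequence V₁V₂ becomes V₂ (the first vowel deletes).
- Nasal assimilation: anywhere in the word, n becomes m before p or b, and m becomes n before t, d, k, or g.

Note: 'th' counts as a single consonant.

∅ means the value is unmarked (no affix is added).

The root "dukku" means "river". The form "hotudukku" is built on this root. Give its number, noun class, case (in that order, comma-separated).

Segment: hot-u-dukku.
number: ∅ → dual.
noun class: u- → class IV.
case: hot- → instrumental.

dual, class IV, instrumental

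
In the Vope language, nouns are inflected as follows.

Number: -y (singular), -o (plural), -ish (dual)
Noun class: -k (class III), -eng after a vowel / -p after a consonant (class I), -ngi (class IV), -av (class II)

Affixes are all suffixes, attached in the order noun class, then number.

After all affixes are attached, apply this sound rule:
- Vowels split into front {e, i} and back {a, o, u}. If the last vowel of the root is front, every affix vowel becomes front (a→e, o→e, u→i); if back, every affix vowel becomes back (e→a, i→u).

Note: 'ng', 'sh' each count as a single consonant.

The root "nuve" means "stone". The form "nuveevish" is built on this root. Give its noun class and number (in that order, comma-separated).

Segment: nuve-av-ish.
noun class: -av → class II.
number: -ish → dual.

class II, dual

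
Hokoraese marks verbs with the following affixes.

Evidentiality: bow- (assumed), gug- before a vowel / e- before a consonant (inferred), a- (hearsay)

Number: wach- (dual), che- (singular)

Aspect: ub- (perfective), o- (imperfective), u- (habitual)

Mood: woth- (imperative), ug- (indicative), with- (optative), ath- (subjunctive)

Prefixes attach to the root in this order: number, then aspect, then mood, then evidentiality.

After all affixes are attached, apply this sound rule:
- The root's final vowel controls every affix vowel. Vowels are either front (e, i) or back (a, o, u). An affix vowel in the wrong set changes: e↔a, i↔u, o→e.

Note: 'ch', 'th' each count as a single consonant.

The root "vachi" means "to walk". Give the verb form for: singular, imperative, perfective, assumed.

bewwethibchevachi

Attach number singular che- → chevachi.
Attach aspect perfective ub- → ubchevachi.
Attach mood imperative woth- → wothubchevachi.
Attach evidentiality assumed bow- → bowwothubchevachi.
Apply vowel harmony: bowwothubchevachi → bewwethibchevachi.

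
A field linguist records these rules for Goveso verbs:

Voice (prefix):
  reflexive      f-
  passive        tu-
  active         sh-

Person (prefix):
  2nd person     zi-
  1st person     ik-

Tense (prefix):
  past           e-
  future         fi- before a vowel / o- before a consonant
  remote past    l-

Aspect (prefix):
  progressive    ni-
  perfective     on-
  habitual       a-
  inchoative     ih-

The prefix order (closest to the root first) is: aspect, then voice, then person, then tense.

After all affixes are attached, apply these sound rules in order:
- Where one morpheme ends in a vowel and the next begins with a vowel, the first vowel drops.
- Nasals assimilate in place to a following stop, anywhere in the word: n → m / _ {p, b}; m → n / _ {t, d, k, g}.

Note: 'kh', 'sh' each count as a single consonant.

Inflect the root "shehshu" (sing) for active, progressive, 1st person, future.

Attach aspect progressive ni- → nishehshu.
Attach voice active sh- → shnishehshu.
Attach person 1st person ik- → ikshnishehshu.
Attach tense future fi- (before vowel 'i') → fiikshnishehshu.
Apply vowel deletion: fiikshnishehshu → fikshnishehshu.
Nasal assimilation: no change.

fikshnishehshu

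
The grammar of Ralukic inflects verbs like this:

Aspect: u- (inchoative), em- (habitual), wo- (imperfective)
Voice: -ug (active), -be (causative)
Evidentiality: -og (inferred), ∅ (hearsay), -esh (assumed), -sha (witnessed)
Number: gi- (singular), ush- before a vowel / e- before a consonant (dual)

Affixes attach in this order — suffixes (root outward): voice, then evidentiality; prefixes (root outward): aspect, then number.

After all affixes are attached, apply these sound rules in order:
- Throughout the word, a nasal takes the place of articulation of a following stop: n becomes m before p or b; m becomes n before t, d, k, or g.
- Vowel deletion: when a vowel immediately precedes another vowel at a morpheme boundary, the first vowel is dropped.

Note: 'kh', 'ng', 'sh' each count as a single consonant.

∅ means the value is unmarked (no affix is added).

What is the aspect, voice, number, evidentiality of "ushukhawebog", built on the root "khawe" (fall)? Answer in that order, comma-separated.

inchoative, causative, dual, inferred

Segment: ush-u-khawe-be-og.
aspect: u- → inchoative.
voice: -be → causative.
number: ush/e- → dual.
evidentiality: -og → inferred.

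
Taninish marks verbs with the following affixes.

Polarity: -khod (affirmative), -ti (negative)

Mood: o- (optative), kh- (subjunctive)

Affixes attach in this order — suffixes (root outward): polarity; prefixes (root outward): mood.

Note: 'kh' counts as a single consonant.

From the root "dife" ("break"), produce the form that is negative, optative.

Attach mood optative o- → odife.
Attach polarity negative -ti → odifeti.

odifeti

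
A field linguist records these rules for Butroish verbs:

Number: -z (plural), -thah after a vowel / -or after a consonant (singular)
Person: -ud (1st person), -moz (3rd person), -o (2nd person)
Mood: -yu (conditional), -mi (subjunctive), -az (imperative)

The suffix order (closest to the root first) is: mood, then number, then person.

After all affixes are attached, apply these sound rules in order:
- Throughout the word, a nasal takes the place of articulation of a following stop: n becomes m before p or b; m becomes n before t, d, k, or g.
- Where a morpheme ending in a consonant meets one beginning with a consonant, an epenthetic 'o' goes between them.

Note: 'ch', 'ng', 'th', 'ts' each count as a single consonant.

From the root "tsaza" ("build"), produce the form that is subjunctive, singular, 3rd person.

Attach mood subjunctive -mi → tsazami.
Attach number singular -thah (after vowel 'i') → tsazamithah.
Attach person 3rd person -moz → tsazamithahmoz.
Nasal assimilation: no change.
Apply epenthesis: tsazamithahmoz → tsazamithahomoz.

tsazamithahomoz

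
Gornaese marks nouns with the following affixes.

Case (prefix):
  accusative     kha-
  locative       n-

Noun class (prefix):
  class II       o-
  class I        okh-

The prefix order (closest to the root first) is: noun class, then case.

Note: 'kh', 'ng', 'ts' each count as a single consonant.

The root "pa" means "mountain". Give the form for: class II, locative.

nopa

Attach noun class class II o- → opa.
Attach case locative n- → nopa.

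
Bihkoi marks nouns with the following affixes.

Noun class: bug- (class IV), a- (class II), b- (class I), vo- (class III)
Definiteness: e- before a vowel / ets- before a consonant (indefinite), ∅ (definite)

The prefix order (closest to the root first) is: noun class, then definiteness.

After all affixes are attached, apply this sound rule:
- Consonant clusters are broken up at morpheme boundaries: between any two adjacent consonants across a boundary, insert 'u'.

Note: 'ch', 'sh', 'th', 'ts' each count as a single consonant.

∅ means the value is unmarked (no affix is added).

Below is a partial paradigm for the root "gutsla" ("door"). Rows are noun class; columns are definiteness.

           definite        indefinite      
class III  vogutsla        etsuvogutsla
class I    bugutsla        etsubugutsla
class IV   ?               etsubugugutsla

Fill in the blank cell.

bugugutsla

Attach noun class class IV bug- → buggutsla.
definiteness = definite: zero marking, form stays buggutsla.
Apply epenthesis: buggutsla → bugugutsla.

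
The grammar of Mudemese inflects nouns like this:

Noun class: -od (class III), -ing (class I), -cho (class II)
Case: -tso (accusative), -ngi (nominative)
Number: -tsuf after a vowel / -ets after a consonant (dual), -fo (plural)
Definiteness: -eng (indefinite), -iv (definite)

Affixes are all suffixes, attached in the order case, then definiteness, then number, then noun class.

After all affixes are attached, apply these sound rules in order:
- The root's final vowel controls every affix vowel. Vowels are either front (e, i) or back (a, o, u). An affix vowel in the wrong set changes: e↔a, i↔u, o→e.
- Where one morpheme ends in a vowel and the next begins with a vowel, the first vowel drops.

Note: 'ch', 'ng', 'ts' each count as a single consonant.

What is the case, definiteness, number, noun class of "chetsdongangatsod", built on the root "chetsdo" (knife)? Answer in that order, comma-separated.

nominative, indefinite, dual, class III

Segment: chetsdo-ngi-eng-ets-od.
case: -ngi → nominative.
definiteness: -eng → indefinite.
number: -tsuf/ets → dual.
noun class: -od → class III.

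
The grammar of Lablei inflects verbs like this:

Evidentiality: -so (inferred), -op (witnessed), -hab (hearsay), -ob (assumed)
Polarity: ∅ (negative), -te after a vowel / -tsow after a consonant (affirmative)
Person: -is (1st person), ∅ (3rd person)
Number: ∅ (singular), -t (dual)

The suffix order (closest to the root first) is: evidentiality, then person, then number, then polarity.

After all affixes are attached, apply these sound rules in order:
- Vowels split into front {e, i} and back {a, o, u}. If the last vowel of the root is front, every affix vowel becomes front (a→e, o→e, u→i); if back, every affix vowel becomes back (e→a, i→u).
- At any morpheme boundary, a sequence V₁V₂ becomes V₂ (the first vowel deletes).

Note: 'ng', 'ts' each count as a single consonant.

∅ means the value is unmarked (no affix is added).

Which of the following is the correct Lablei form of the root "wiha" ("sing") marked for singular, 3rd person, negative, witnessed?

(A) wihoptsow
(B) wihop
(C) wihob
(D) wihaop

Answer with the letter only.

B

Attach evidentiality witnessed -op → wihaop.
person = 3rd person: zero marking, form stays wihaop.
number = singular: zero marking, form stays wihaop.
polarity = negative: zero marking, form stays wihaop.
Vowel harmony: no change.
Apply vowel deletion: wihaop → wihop.
So the correct form is wihop, option (B).
(A) wihoptsow is wrong: it uses affirmative instead of negative for polarity.
(D) wihaop is wrong: it fails to apply the sound rule(s).
(C) wihob is wrong: it uses assumed instead of witnessed for evidentiality.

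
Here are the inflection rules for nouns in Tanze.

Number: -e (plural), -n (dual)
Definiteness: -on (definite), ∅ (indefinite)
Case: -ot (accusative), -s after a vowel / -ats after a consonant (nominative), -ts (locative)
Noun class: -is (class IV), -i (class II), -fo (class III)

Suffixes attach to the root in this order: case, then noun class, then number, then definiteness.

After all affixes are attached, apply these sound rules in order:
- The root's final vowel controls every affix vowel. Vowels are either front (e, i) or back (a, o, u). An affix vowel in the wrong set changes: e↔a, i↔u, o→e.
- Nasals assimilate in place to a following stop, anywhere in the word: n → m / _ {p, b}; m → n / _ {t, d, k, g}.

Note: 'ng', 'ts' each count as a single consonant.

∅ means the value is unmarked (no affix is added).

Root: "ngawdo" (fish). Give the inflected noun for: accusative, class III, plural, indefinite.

ngawdootfoa

Attach case accusative -ot → ngawdoot.
Attach noun class class III -fo → ngawdootfo.
Attach number plural -e → ngawdootfoe.
definiteness = indefinite: zero marking, form stays ngawdootfoe.
Apply vowel harmony: ngawdootfoe → ngawdootfoa.
Nasal assimilation: no change.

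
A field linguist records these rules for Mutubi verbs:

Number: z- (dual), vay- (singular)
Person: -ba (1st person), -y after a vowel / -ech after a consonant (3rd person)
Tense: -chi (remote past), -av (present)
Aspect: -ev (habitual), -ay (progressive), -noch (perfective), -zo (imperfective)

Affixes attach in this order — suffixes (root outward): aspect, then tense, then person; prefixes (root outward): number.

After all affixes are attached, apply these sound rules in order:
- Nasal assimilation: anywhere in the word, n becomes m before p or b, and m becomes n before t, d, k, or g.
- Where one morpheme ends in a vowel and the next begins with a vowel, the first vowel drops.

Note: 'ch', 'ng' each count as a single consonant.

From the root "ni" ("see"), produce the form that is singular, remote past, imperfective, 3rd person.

Attach aspect imperfective -zo → nizo.
Attach tense remote past -chi → nizochi.
Attach number singular vay- → vaynizochi.
Attach person 3rd person -y (after vowel 'i') → vaynizochiy.
Nasal assimilation: no change.
Vowel deletion: no change.

vaynizochiy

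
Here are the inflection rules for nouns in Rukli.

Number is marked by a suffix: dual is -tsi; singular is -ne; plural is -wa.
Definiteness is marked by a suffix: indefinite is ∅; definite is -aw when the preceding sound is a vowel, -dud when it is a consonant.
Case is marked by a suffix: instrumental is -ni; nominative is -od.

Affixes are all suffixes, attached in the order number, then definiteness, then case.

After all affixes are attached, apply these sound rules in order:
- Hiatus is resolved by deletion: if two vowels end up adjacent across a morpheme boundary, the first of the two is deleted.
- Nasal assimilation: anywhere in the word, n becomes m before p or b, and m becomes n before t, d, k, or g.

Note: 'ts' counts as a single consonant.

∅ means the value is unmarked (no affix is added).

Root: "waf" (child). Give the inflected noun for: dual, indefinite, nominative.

waftsod

Attach number dual -tsi → waftsi.
definiteness = indefinite: zero marking, form stays waftsi.
Attach case nominative -od → waftsiod.
Apply vowel deletion: waftsiod → waftsod.
Nasal assimilation: no change.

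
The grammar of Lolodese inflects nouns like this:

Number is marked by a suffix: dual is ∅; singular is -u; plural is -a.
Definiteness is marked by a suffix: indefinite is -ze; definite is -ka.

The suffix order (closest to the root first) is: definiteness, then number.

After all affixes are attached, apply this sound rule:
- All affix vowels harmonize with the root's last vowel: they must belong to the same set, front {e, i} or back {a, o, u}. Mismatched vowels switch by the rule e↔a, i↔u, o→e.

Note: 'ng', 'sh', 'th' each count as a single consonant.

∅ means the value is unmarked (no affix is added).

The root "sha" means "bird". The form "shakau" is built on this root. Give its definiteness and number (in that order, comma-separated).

definite, singular

Segment: sha-ka-u.
definiteness: -ka → definite.
number: -u → singular.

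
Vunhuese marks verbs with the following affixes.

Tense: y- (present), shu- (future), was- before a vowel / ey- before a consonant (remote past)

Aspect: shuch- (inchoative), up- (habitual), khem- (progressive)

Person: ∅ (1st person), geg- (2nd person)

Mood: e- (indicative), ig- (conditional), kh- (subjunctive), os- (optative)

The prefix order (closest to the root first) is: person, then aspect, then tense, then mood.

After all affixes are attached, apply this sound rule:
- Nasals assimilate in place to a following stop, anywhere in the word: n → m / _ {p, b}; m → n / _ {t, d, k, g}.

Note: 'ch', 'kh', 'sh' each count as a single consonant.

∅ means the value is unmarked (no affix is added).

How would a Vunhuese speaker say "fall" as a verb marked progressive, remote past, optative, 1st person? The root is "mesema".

person = 1st person: zero marking, form stays mesema.
Attach aspect progressive khem- → khemmesema.
Attach tense remote past ey- (before consonant 'kh') → eykhemmesema.
Attach mood optative os- → oseykhemmesema.
Nasal assimilation: no change.

oseykhemmesema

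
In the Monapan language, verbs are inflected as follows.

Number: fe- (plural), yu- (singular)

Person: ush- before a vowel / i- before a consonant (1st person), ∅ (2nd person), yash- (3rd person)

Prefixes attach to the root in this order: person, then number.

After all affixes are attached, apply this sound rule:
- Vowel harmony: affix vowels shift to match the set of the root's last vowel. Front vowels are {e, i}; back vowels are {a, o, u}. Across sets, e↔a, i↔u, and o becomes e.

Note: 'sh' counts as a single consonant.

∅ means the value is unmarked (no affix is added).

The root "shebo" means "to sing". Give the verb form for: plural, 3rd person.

Attach person 3rd person yash- → yashshebo.
Attach number plural fe- → feyashshebo.
Apply vowel harmony: feyashshebo → fayashshebo.

fayashshebo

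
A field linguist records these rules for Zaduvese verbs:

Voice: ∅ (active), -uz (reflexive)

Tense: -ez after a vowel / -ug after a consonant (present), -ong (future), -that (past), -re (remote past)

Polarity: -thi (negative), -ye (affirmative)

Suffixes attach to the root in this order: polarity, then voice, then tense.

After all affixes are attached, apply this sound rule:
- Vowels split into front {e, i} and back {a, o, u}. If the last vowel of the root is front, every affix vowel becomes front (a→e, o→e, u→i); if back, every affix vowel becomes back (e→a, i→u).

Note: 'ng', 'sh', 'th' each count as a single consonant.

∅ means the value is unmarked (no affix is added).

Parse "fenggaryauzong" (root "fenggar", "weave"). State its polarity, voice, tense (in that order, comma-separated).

Segment: fenggar-ye-uz-ong.
polarity: -ye → affirmative.
voice: -uz → reflexive.
tense: -ong → future.

affirmative, reflexive, future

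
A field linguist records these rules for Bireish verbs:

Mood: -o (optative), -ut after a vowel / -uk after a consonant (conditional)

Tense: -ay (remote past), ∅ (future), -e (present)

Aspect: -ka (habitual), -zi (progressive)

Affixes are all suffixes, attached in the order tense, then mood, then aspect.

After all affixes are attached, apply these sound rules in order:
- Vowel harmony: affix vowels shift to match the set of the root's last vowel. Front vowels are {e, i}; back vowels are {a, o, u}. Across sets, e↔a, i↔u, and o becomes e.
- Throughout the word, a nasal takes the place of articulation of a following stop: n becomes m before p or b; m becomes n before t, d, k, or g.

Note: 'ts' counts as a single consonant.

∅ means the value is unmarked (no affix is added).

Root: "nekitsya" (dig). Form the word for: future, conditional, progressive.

tense = future: zero marking, form stays nekitsya.
Attach mood conditional -ut (after vowel 'a') → nekitsyaut.
Attach aspect progressive -zi → nekitsyautzi.
Apply vowel harmony: nekitsyautzi → nekitsyautzu.
Nasal assimilation: no change.

nekitsyautzu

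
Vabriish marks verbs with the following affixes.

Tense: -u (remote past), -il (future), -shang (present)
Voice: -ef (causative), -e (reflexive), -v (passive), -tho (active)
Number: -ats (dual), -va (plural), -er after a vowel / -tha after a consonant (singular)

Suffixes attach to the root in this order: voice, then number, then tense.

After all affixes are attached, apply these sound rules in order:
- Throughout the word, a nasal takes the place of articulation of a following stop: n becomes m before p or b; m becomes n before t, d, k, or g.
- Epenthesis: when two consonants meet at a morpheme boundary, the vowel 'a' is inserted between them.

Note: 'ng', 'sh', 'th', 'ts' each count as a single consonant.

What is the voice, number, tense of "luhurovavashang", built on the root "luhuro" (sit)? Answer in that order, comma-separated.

Segment: luhuro-v-va-shang.
voice: -v → passive.
number: -va → plural.
tense: -shang → present.

passive, plural, present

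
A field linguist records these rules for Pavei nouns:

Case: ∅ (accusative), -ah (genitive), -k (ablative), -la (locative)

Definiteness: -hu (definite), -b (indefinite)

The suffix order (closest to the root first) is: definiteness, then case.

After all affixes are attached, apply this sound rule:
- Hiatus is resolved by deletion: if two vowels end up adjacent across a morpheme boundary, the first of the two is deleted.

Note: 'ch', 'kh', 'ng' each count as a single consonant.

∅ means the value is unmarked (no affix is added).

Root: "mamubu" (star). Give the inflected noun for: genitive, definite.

Attach definiteness definite -hu → mamubuhu.
Attach case genitive -ah → mamubuhuah.
Apply vowel deletion: mamubuhuah → mamubuhah.

mamubuhah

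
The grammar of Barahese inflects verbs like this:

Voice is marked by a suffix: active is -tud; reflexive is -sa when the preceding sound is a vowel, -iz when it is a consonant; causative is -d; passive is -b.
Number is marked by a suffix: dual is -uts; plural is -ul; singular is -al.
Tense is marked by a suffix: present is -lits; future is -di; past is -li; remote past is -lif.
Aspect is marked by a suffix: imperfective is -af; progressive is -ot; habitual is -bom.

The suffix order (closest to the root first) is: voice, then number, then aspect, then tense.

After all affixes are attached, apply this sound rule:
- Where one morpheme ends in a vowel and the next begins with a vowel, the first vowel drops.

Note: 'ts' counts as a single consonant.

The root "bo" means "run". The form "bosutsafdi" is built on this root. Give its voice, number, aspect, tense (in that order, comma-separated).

Segment: bo-sa-uts-af-di.
voice: -sa/iz → reflexive.
number: -uts → dual.
aspect: -af → imperfective.
tense: -di → future.

reflexive, dual, imperfective, future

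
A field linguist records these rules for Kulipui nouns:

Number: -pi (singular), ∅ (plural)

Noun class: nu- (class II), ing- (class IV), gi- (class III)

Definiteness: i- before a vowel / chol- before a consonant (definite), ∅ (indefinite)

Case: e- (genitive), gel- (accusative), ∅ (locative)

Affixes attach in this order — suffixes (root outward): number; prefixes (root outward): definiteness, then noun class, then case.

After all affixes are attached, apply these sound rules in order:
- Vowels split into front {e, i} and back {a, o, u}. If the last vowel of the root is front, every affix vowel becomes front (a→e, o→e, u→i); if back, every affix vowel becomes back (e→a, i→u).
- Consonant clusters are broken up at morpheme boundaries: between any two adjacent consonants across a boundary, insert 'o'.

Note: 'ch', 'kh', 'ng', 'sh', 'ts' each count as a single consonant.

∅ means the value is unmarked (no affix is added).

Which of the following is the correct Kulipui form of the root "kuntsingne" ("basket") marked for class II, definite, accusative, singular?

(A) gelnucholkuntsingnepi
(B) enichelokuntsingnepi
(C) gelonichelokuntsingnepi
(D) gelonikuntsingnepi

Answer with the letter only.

Attach definiteness definite chol- (before consonant 'k') → cholkuntsingne.
Attach noun class class II nu- → nucholkuntsingne.
Attach number singular -pi → nucholkuntsingnepi.
Attach case accusative gel- → gelnucholkuntsingnepi.
Apply vowel harmony: gelnucholkuntsingnepi → gelnichelkuntsingnepi.
Apply epenthesis: gelnichelkuntsingnepi → gelonichelokuntsingnepi.
So the correct form is gelonichelokuntsingnepi, option (C).
(B) enichelokuntsingnepi is wrong: it uses genitive instead of accusative for case.
(D) gelonikuntsingnepi is wrong: it uses indefinite instead of definite for definiteness.
(A) gelnucholkuntsingnepi is wrong: it fails to apply the sound rule(s).

C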